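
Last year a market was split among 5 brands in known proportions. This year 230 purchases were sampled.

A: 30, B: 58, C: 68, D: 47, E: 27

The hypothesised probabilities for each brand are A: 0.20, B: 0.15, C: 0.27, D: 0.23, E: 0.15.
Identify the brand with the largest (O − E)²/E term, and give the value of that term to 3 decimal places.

Expected counts E_i = n·p_i: 230×0.20 = 46, 230×0.15 = 34.5, 230×0.27 = 62.1, 230×0.23 = 52.9, 230×0.15 = 34.5.
A: (30 − 46)²/46 = 256/46 = 5.5652
B: (58 − 34.5)²/34.5 = 552.25/34.5 = 16.0072
C: (68 − 62.1)²/62.1 = 34.81/62.1 = 0.5605
D: (47 − 52.9)²/52.9 = 34.81/52.9 = 0.6580
E: (27 − 34.5)²/34.5 = 56.25/34.5 = 1.6304
The largest term is for B: 16.007.

B, 16.007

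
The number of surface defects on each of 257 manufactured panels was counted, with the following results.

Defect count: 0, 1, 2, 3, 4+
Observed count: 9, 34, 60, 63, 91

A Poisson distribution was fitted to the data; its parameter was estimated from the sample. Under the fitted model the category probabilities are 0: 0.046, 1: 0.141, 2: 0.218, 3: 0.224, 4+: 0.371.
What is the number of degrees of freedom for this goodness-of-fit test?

There are k = 5 categories and 1 parameter estimated from the data, so df = 5 − 1 − 1 = 3.

3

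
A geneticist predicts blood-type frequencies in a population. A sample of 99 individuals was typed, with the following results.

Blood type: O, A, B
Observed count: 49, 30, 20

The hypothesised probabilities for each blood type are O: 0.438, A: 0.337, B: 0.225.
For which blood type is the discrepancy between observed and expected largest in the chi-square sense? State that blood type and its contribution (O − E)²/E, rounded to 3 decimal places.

O, 0.733

Expected counts E_i = n·p_i: 99×0.438 = 43.362, 99×0.337 = 33.363, 99×0.225 = 22.275.
cat         O        E   (O−E)²/E
O          49   43.362     0.7331
A          30   33.363     0.3390
B          20   22.275     0.2324
The largest term is for O: 0.733.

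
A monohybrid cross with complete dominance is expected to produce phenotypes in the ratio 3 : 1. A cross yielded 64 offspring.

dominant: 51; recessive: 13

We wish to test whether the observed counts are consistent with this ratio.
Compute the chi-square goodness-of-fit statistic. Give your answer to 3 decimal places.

0.750

Ratio total = 4. Expected counts: 64×3/4 = 48, 64×1/4 = 16.
χ² = (51−48)²/48 + (13−16)²/16
   = 0.1875 + 0.5625
Sum = 0.750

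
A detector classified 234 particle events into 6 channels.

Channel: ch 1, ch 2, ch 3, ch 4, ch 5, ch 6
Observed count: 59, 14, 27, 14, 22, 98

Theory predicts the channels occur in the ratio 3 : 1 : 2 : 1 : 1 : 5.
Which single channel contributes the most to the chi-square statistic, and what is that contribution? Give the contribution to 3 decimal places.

Ratio total = 13. Expected counts: 234×3/13 = 54, 234×1/13 = 18, 234×2/13 = 36, 234×1/13 = 18, 234×1/13 = 18, 234×5/13 = 90.
cat         O        E   (O−E)²/E
ch 1       59       54     0.4630
ch 2       14       18     0.8889
ch 3       27       36     2.2500
ch 4       14       18     0.8889
ch 5       22       18     0.8889
ch 6       98       90     0.7111
The largest term is for ch 3: 2.250.

ch 3, 2.250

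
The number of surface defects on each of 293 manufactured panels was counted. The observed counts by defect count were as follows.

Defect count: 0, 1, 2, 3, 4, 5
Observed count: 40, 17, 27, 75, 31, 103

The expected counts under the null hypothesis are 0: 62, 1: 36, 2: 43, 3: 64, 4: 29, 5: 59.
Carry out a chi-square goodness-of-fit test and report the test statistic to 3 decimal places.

58.630

0: (40 − 62)²/62 = 484/62 = 7.8065
1: (17 − 36)²/36 = 361/36 = 10.0278
2: (27 − 43)²/43 = 256/43 = 5.9535
3: (75 − 64)²/64 = 121/64 = 1.8906
4: (31 − 29)²/29 = 4/29 = 0.1379
5: (103 − 59)²/59 = 1936/59 = 32.8136
Sum = 58.630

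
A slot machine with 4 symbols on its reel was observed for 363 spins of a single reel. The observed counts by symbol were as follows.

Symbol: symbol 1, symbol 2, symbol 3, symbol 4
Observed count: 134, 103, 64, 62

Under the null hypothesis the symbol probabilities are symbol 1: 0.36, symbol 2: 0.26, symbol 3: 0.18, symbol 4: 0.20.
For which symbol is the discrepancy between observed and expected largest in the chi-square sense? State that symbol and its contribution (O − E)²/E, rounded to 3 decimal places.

Expected counts E_i = n·p_i: 363×0.36 = 130.68, 363×0.26 = 94.38, 363×0.18 = 65.34, 363×0.20 = 72.6.
cat           O        E   (O−E)²/E
symbol 1    134   130.68     0.0843
symbol 2    103    94.38     0.7873
symbol 3     64    65.34     0.0275
symbol 4     62     72.6     1.5477
The largest term is for symbol 4: 1.548.

symbol 4, 1.548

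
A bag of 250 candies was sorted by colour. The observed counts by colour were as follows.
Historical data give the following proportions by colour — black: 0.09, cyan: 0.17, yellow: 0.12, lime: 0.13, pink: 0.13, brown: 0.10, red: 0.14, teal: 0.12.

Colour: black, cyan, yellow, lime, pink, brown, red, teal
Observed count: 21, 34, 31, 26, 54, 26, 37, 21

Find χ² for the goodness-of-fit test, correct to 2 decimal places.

Expected counts E_i = n·p_i: 250×0.09 = 22.5, 250×0.17 = 42.5, 250×0.12 = 30, 250×0.13 = 32.5, 250×0.13 = 32.5, 250×0.10 = 25, 250×0.14 = 35, 250×0.12 = 30.
black: (21 − 22.5)²/22.5 = 2.25/22.5 = 0.100
cyan: (34 − 42.5)²/42.5 = 72.25/42.5 = 1.700
yellow: (31 − 30)²/30 = 1/30 = 0.033
lime: (26 − 32.5)²/32.5 = 42.25/32.5 = 1.300
pink: (54 − 32.5)²/32.5 = 462.25/32.5 = 14.223
brown: (26 − 25)²/25 = 1/25 = 0.040
red: (37 − 35)²/35 = 4/35 = 0.114
teal: (21 − 30)²/30 = 81/30 = 2.700
Sum = 20.21

20.21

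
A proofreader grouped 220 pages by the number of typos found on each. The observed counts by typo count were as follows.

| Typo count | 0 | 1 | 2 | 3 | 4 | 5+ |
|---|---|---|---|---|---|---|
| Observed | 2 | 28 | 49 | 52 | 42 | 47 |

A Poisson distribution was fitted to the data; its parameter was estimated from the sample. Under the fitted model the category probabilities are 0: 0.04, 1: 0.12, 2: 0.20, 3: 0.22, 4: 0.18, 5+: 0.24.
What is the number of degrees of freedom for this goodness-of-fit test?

There are k = 6 categories and 1 parameter estimated from the data, so df = 6 − 1 − 1 = 4.

4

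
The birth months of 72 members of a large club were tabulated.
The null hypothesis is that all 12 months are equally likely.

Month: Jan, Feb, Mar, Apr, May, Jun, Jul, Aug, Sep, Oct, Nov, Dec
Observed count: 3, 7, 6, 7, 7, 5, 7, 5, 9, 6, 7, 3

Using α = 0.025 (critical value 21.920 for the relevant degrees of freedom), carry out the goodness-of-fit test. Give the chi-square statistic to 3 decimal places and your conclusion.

5.667; do not reject

Under H₀ each category has probability 1/12, so each expected count is 72/12 = 6.
Jan: (3 − 6)²/6 = 9/6 = 1.5000
Feb: (7 − 6)²/6 = 1/6 = 0.1667
Mar: (6 − 6)²/6 = 0/6 = 0.0000
Apr: (7 − 6)²/6 = 1/6 = 0.1667
May: (7 − 6)²/6 = 1/6 = 0.1667
Jun: (5 − 6)²/6 = 1/6 = 0.1667
Jul: (7 − 6)²/6 = 1/6 = 0.1667
Aug: (5 − 6)²/6 = 1/6 = 0.1667
Sep: (9 − 6)²/6 = 9/6 = 1.5000
Oct: (6 − 6)²/6 = 0/6 = 0.0000
Nov: (7 − 6)²/6 = 1/6 = 0.1667
Dec: (3 − 6)²/6 = 9/6 = 1.5000
Sum = 5.667
df = 11. Since 5.667 < 21.920, we do not reject H₀.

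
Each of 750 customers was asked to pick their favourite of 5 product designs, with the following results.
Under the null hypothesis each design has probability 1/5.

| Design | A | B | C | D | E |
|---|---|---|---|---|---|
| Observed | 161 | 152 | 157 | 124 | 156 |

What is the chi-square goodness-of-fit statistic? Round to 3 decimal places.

Expected count for each of the 5 categories: 750/5 = 150.
A: (161 − 150)²/150 = 121/150 = 0.8067
B: (152 − 150)²/150 = 4/150 = 0.0267
C: (157 − 150)²/150 = 49/150 = 0.3267
D: (124 − 150)²/150 = 676/150 = 4.5067
E: (156 − 150)²/150 = 36/150 = 0.2400
Sum = 5.907

5.907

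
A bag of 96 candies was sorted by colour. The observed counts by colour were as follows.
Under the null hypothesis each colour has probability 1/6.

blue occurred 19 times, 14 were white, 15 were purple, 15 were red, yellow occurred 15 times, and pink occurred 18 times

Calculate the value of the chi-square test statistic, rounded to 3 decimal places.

Under H₀ each category has probability 1/6, so each expected count is 96/6 = 16.
cat         O        E   (O−E)²/E
blue       19       16     0.5625
white      14       16     0.2500
purple     15       16     0.0625
red        15       16     0.0625
yellow     15       16     0.0625
pink       18       16     0.2500
Sum = 1.250

1.250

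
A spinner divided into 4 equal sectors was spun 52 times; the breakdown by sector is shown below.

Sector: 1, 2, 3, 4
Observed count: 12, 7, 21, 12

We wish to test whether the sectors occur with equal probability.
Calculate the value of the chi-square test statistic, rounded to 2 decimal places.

Expected count for each of the 4 categories: 52/4 = 13.
χ² = (12−13)²/13 + (7−13)²/13 + (21−13)²/13 + (12−13)²/13
   = 0.077 + 2.769 + 4.923 + 0.077
Sum = 7.85

7.85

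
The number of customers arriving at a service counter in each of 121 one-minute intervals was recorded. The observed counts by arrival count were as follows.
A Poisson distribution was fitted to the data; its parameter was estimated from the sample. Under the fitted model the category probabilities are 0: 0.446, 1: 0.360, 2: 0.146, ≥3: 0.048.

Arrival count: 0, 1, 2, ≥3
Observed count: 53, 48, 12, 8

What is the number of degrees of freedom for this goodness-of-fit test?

2

There are k = 4 categories and 1 parameter estimated from the data, so df = 4 − 1 − 1 = 2.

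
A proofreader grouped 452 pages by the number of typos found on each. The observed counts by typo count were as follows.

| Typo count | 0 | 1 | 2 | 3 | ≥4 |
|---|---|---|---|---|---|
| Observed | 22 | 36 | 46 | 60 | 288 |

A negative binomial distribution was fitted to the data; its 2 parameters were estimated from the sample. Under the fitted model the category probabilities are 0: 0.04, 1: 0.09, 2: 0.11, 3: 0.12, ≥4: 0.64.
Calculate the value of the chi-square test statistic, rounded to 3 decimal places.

2.284

Expected counts E_i = n·p_i: 452×0.04 = 18.08, 452×0.09 = 40.68, 452×0.11 = 49.72, 452×0.12 = 54.24, 452×0.64 = 289.28.
χ² = (22−18.08)²/18.08 + (36−40.68)²/40.68 + (46−49.72)²/49.72 + (60−54.24)²/54.24 + (288−289.28)²/289.28
   = 0.8499 + 0.5384 + 0.2783 + 0.6117 + 0.0057
Sum = 2.284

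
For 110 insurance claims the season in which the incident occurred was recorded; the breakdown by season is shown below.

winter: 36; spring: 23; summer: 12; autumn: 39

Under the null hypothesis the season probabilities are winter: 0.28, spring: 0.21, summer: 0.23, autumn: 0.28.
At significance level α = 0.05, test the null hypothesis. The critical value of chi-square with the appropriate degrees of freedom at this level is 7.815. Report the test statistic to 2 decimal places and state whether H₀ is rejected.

Expected counts E_i = n·p_i: 110×0.28 = 30.8, 110×0.21 = 23.1, 110×0.23 = 25.3, 110×0.28 = 30.8.
winter: (36 − 30.8)²/30.8 = 27.04/30.8 = 0.878
spring: (23 − 23.1)²/23.1 = 0.01/23.1 = 0.000
summer: (12 − 25.3)²/25.3 = 176.89/25.3 = 6.992
autumn: (39 − 30.8)²/30.8 = 67.24/30.8 = 2.183
Sum = 10.05
df = 3. Since 10.05 > 7.815, we reject H₀.

10.05; reject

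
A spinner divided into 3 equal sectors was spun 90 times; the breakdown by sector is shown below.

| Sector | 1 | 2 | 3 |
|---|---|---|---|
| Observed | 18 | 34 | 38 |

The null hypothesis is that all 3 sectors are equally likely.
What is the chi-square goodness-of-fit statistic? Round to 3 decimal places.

Under H₀ each category has probability 1/3, so each expected count is 90/3 = 30.
cat         O        E   (O−E)²/E
1          18       30     4.8000
2          34       30     0.5333
3          38       30     2.1333
Sum = 7.467

7.467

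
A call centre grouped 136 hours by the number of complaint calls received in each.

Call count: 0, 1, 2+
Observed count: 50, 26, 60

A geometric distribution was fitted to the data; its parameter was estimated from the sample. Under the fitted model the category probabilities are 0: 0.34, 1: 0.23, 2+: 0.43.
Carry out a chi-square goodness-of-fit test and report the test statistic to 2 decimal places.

1.24

Expected counts E_i = n·p_i: 136×0.34 = 46.24, 136×0.23 = 31.28, 136×0.43 = 58.48.
cat         O        E   (O−E)²/E
0          50    46.24      0.306
1          26    31.28      0.891
2+         60    58.48      0.040
Sum = 1.24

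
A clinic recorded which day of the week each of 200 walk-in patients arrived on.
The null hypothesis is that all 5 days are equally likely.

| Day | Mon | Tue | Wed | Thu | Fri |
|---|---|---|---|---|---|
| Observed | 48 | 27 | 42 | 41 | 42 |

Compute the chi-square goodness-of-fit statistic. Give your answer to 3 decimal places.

6.050

Expected count for each of the 5 categories: 200/5 = 40.
Mon: (48 − 40)²/40 = 64/40 = 1.6000
Tue: (27 − 40)²/40 = 169/40 = 4.2250
Wed: (42 − 40)²/40 = 4/40 = 0.1000
Thu: (41 − 40)²/40 = 1/40 = 0.0250
Fri: (42 − 40)²/40 = 4/40 = 0.1000
Sum = 6.050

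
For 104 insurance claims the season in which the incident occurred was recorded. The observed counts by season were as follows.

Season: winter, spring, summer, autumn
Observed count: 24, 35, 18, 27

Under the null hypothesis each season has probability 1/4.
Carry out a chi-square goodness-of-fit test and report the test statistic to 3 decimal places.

Expected count for each of the 4 categories: 104/4 = 26.
χ² = (24−26)²/26 + (35−26)²/26 + (18−26)²/26 + (27−26)²/26
   = 0.1538 + 3.1154 + 2.4615 + 0.0385
Sum = 5.769

5.769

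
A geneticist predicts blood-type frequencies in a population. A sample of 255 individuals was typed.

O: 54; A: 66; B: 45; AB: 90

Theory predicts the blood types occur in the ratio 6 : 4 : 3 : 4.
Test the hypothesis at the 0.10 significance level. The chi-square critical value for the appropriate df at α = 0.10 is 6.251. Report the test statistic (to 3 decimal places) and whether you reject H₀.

30.000; reject

Ratio total = 17. Expected counts: 255×6/17 = 90, 255×4/17 = 60, 255×3/17 = 45, 255×4/17 = 60.
cat         O        E   (O−E)²/E
O          54       90    14.4000
A          66       60     0.6000
B          45       45     0.0000
AB         90       60    15.0000
Sum = 30.000
df = 3. Since 30.000 > 6.251, we reject H₀.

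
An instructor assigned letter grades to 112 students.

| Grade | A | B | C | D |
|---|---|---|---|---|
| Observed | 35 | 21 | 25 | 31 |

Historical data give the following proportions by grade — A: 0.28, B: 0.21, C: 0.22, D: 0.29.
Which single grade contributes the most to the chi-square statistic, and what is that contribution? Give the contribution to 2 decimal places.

A, 0.42

Expected counts E_i = n·p_i: 112×0.28 = 31.36, 112×0.21 = 23.52, 112×0.22 = 24.64, 112×0.29 = 32.48.
cat         O        E   (O−E)²/E
A          35    31.36      0.423
B          21    23.52      0.270
C          25    24.64      0.005
D          31    32.48      0.067
The largest term is for A: 0.42.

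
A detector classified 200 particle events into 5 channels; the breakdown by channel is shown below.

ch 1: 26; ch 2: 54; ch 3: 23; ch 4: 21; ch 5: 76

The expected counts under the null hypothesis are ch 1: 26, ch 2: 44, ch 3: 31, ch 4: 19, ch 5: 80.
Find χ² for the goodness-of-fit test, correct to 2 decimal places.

4.75

χ² = (26−26)²/26 + (54−44)²/44 + (23−31)²/31 + (21−19)²/19 + (76−80)²/80
   = 0.000 + 2.273 + 2.065 + 0.211 + 0.200
Sum = 4.75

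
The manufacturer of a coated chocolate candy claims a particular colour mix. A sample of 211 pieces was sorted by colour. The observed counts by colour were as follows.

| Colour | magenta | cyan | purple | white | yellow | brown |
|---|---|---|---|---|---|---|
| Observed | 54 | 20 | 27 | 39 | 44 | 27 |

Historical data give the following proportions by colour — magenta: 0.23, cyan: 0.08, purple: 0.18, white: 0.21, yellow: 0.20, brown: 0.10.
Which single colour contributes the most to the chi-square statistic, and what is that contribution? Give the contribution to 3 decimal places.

Expected counts E_i = n·p_i: 211×0.23 = 48.53, 211×0.08 = 16.88, 211×0.18 = 37.98, 211×0.21 = 44.31, 211×0.20 = 42.2, 211×0.10 = 21.1.
magenta: (54 − 48.53)²/48.53 = 29.9209/48.53 = 0.6165
cyan: (20 − 16.88)²/16.88 = 9.7344/16.88 = 0.5767
purple: (27 − 37.98)²/37.98 = 120.5604/37.98 = 3.1743
white: (39 − 44.31)²/44.31 = 28.1961/44.31 = 0.6363
yellow: (44 − 42.2)²/42.2 = 3.24/42.2 = 0.0768
brown: (27 − 21.1)²/21.1 = 34.81/21.1 = 1.6498
The largest term is for purple: 3.174.

purple, 3.174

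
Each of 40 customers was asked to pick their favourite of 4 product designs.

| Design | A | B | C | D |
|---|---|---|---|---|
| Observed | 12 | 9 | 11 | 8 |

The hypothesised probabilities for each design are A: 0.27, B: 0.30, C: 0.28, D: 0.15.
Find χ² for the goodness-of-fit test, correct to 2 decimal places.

1.55

Expected counts E_i = n·p_i: 40×0.27 = 10.8, 40×0.30 = 12, 40×0.28 = 11.2, 40×0.15 = 6.
χ² = (12−10.8)²/10.8 + (9−12)²/12 + (11−11.2)²/11.2 + (8−6)²/6
   = 0.133 + 0.750 + 0.004 + 0.667
Sum = 1.55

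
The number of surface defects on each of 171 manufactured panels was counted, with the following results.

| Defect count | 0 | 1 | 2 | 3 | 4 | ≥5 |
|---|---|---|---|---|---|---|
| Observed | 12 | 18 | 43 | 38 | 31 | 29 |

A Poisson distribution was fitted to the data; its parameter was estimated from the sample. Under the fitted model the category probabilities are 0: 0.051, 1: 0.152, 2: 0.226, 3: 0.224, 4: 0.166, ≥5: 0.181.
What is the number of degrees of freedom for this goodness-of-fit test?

There are k = 6 categories and 1 parameter estimated from the data, so df = 6 − 1 − 1 = 4.

4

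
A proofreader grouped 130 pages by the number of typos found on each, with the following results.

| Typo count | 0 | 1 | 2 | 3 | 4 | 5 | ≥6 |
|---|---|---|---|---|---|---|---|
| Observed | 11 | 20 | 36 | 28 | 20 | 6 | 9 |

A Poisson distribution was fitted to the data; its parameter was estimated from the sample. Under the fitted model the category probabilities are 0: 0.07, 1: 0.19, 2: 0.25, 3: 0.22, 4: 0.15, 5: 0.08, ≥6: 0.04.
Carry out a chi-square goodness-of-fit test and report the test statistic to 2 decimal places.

Expected counts E_i = n·p_i: 130×0.07 = 9.1, 130×0.19 = 24.7, 130×0.25 = 32.5, 130×0.22 = 28.6, 130×0.15 = 19.5, 130×0.08 = 10.4, 130×0.04 = 5.2.
0: (11 − 9.1)²/9.1 = 3.61/9.1 = 0.397
1: (20 − 24.7)²/24.7 = 22.09/24.7 = 0.894
2: (36 − 32.5)²/32.5 = 12.25/32.5 = 0.377
3: (28 − 28.6)²/28.6 = 0.36/28.6 = 0.013
4: (20 − 19.5)²/19.5 = 0.25/19.5 = 0.013
5: (6 − 10.4)²/10.4 = 19.36/10.4 = 1.862
≥6: (9 − 5.2)²/5.2 = 14.44/5.2 = 2.777
Sum = 6.33

6.33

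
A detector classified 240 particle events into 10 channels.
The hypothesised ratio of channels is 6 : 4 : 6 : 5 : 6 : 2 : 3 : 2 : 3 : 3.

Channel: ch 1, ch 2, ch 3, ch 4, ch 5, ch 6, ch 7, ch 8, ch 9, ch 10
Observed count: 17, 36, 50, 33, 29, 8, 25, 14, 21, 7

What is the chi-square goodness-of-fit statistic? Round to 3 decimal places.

Ratio total = 40. Expected counts: 240×6/40 = 36, 240×4/40 = 24, 240×6/40 = 36, 240×5/40 = 30, 240×6/40 = 36, 240×2/40 = 12, 240×3/40 = 18, 240×2/40 = 12, 240×3/40 = 18, 240×3/40 = 18.
ch 1: (17 − 36)²/36 = 361/36 = 10.0278
ch 2: (36 − 24)²/24 = 144/24 = 6.0000
ch 3: (50 − 36)²/36 = 196/36 = 5.4444
ch 4: (33 − 30)²/30 = 9/30 = 0.3000
ch 5: (29 − 36)²/36 = 49/36 = 1.3611
ch 6: (8 − 12)²/12 = 16/12 = 1.3333
ch 7: (25 − 18)²/18 = 49/18 = 2.7222
ch 8: (14 − 12)²/12 = 4/12 = 0.3333
ch 9: (21 − 18)²/18 = 9/18 = 0.5000
ch 10: (7 − 18)²/18 = 121/18 = 6.7222
Sum = 34.744

34.744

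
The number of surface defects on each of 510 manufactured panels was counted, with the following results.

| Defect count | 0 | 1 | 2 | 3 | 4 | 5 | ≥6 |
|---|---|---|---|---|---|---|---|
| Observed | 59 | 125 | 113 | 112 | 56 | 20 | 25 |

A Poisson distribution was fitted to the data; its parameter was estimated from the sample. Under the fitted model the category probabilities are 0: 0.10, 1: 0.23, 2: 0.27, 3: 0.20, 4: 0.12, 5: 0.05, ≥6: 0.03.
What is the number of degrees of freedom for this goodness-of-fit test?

5

There are k = 7 categories and 1 parameter estimated from the data, so df = 7 − 1 − 1 = 5.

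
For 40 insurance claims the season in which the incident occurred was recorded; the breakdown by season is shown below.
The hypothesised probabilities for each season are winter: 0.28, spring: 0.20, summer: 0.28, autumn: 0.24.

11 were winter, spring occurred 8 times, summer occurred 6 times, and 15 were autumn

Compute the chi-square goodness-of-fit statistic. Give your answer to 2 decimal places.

5.46

Expected counts E_i = n·p_i: 40×0.28 = 11.2, 40×0.20 = 8, 40×0.28 = 11.2, 40×0.24 = 9.6.
winter: (11 − 11.2)²/11.2 = 0.04/11.2 = 0.004
spring: (8 − 8)²/8 = 0/8 = 0.000
summer: (6 − 11.2)²/11.2 = 27.04/11.2 = 2.414
autumn: (15 − 9.6)²/9.6 = 29.16/9.6 = 3.038
Sum = 5.46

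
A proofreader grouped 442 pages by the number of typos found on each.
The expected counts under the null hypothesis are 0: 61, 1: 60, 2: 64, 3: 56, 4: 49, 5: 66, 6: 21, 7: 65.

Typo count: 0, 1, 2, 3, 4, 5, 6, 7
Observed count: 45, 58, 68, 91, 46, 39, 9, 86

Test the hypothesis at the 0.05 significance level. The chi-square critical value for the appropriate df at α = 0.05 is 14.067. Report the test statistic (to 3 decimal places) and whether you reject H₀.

51.259; reject

cat         O        E   (O−E)²/E
0          45       61     4.1967
1          58       60     0.0667
2          68       64     0.2500
3          91       56    21.8750
4          46       49     0.1837
5          39       66    11.0455
6           9       21     6.8571
7          86       65     6.7846
Sum = 51.259
df = 7. Since 51.259 > 14.067, we reject H₀.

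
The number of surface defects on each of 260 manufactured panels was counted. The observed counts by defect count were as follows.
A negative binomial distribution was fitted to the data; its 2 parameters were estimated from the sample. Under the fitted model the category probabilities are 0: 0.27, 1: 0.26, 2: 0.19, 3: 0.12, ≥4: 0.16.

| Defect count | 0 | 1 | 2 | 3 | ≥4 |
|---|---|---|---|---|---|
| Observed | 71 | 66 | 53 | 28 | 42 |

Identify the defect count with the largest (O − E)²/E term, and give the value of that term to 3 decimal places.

3, 0.328

Expected counts E_i = n·p_i: 260×0.27 = 70.2, 260×0.26 = 67.6, 260×0.19 = 49.4, 260×0.12 = 31.2, 260×0.16 = 41.6.
0: (71 − 70.2)²/70.2 = 0.64/70.2 = 0.0091
1: (66 − 67.6)²/67.6 = 2.56/67.6 = 0.0379
2: (53 − 49.4)²/49.4 = 12.96/49.4 = 0.2623
3: (28 − 31.2)²/31.2 = 10.24/31.2 = 0.3282
≥4: (42 − 41.6)²/41.6 = 0.16/41.6 = 0.0038
The largest term is for 3: 0.328.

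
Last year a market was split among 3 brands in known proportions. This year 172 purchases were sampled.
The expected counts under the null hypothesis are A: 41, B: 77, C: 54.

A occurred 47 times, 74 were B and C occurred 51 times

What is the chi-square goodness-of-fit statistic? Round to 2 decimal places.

A: (47 − 41)²/41 = 36/41 = 0.878
B: (74 − 77)²/77 = 9/77 = 0.117
C: (51 − 54)²/54 = 9/54 = 0.167
Sum = 1.16

1.16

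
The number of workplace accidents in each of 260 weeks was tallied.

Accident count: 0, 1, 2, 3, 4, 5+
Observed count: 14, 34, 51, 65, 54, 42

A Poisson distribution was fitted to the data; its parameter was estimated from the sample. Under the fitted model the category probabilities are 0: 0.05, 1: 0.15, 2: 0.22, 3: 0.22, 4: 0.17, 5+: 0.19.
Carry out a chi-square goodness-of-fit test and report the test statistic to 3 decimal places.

5.735

Expected counts E_i = n·p_i: 260×0.05 = 13, 260×0.15 = 39, 260×0.22 = 57.2, 260×0.22 = 57.2, 260×0.17 = 44.2, 260×0.19 = 49.4.
χ² = (14−13)²/13 + (34−39)²/39 + (51−57.2)²/57.2 + (65−57.2)²/57.2 + (54−44.2)²/44.2 + (42−49.4)²/49.4
   = 0.0769 + 0.6410 + 0.6720 + 1.0636 + 2.1729 + 1.1085
Sum = 5.735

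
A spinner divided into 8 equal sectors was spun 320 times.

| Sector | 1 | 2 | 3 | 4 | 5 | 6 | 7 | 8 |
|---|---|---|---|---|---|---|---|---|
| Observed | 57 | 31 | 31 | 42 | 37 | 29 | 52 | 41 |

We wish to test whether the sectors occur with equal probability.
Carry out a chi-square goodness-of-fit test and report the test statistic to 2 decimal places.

18.25

Expected count for each of the 8 categories: 320/8 = 40.
χ² = (57−40)²/40 + (31−40)²/40 + (31−40)²/40 + (42−40)²/40 + (37−40)²/40 + (29−40)²/40 + (52−40)²/40 + (41−40)²/40
   = 7.225 + 2.025 + 2.025 + 0.100 + 0.225 + 3.025 + 3.600 + 0.025
Sum = 18.25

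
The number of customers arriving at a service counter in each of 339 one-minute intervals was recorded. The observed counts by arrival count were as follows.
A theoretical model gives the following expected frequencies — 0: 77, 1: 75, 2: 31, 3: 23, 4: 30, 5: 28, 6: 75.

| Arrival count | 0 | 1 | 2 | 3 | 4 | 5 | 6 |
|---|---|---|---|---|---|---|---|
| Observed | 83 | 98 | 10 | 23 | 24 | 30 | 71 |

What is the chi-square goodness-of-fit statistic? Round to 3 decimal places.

23.303

χ² = (83−77)²/77 + (98−75)²/75 + (10−31)²/31 + (23−23)²/23 + (24−30)²/30 + (30−28)²/28 + (71−75)²/75
   = 0.4675 + 7.0533 + 14.2258 + 0.0000 + 1.2000 + 0.1429 + 0.2133
Sum = 23.303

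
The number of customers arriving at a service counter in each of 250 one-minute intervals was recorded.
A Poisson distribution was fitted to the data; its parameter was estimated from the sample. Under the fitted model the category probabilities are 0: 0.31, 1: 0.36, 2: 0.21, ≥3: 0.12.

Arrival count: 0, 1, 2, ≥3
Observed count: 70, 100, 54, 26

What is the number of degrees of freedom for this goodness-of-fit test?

2

There are k = 4 categories and 1 parameter estimated from the data, so df = 4 − 1 − 1 = 2.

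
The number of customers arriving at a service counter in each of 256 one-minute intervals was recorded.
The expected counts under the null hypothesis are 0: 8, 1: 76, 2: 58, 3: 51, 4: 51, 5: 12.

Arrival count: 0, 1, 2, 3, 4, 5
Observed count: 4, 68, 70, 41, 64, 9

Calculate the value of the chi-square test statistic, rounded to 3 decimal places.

χ² = (4−8)²/8 + (68−76)²/76 + (70−58)²/58 + (41−51)²/51 + (64−51)²/51 + (9−12)²/12
   = 2.0000 + 0.8421 + 2.4828 + 1.9608 + 3.3137 + 0.7500
Sum = 11.349

11.349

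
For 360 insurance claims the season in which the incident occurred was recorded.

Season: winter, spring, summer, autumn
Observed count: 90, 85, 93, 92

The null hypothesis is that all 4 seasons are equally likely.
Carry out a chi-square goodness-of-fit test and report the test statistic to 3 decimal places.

0.422

Under H₀ each category has probability 1/4, so each expected count is 360/4 = 90.
χ² = (90−90)²/90 + (85−90)²/90 + (93−90)²/90 + (92−90)²/90
   = 0.0000 + 0.2778 + 0.1000 + 0.0444
Sum = 0.422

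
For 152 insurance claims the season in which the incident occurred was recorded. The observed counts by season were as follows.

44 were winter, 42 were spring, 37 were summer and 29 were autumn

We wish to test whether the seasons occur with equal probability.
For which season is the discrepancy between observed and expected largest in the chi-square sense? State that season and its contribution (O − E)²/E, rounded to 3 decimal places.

Expected count for each of the 4 categories: 152/4 = 38.
χ² = (44−38)²/38 + (42−38)²/38 + (37−38)²/38 + (29−38)²/38
   = 0.9474 + 0.4211 + 0.0263 + 2.1316
The largest term is for autumn: 2.132.

autumn, 2.132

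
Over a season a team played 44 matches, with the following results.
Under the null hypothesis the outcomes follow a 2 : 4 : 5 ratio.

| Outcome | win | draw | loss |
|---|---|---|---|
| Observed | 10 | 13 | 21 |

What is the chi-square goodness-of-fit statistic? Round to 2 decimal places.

1.11

Ratio total = 11. Expected counts: 44×2/11 = 8, 44×4/11 = 16, 44×5/11 = 20.
cat         O        E   (O−E)²/E
win        10        8      0.500
draw       13       16      0.563
loss       21       20      0.050
Sum = 1.11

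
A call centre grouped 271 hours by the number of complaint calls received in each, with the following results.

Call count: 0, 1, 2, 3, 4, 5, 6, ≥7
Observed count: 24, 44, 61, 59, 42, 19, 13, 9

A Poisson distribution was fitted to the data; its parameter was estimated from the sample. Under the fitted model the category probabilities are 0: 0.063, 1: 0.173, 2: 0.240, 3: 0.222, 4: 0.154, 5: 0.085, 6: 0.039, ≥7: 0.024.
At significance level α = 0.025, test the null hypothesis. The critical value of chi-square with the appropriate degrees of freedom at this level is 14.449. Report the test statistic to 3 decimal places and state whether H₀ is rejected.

5.487; do not reject

Expected counts E_i = n·p_i: 271×0.063 = 17.073, 271×0.173 = 46.883, 271×0.240 = 65.04, 271×0.222 = 60.162, 271×0.154 = 41.734, 271×0.085 = 23.035, 271×0.039 = 10.569, 271×0.024 = 6.504.
0: (24 − 17.073)²/17.073 = 47.983329/17.073 = 2.8105
1: (44 − 46.883)²/46.883 = 8.311689/46.883 = 0.1773
2: (61 − 65.04)²/65.04 = 16.3216/65.04 = 0.2509
3: (59 − 60.162)²/60.162 = 1.350244/60.162 = 0.0224
4: (42 − 41.734)²/41.734 = 0.070756/41.734 = 0.0017
5: (19 − 23.035)²/23.035 = 16.281225/23.035 = 0.7068
6: (13 − 10.569)²/10.569 = 5.909761/10.569 = 0.5592
≥7: (9 − 6.504)²/6.504 = 6.230016/6.504 = 0.9579
Sum = 5.487
df = 6. Since 5.487 < 14.449, we do not reject H₀.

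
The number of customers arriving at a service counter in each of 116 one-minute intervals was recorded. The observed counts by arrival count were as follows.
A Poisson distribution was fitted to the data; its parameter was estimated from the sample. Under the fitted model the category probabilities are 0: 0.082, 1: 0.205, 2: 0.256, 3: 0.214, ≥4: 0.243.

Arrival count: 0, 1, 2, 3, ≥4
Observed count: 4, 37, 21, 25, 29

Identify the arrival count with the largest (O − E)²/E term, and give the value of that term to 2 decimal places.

1, 7.35

Expected counts E_i = n·p_i: 116×0.082 = 9.512, 116×0.205 = 23.78, 116×0.256 = 29.696, 116×0.214 = 24.824, 116×0.243 = 28.188.
χ² = (4−9.512)²/9.512 + (37−23.78)²/23.78 + (21−29.696)²/29.696 + (25−24.824)²/24.824 + (29−28.188)²/28.188
   = 3.194 + 7.349 + 2.546 + 0.001 + 0.023
The largest term is for 1: 7.35.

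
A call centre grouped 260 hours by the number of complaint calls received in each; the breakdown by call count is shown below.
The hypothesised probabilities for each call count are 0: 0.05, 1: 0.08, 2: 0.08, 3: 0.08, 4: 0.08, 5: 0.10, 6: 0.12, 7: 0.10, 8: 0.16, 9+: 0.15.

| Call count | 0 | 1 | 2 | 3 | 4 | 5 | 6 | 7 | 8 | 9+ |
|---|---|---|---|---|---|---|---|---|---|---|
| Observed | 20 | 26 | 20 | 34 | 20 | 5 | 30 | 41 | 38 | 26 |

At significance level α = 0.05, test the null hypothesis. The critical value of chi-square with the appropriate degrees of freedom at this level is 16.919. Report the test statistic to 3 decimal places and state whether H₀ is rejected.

43.814; reject

Expected counts E_i = n·p_i: 260×0.05 = 13, 260×0.08 = 20.8, 260×0.08 = 20.8, 260×0.08 = 20.8, 260×0.08 = 20.8, 260×0.10 = 26, 260×0.12 = 31.2, 260×0.10 = 26, 260×0.16 = 41.6, 260×0.15 = 39.
cat         O        E   (O−E)²/E
0          20       13     3.7692
1          26     20.8     1.3000
2          20     20.8     0.0308
3          34     20.8     8.3769
4          20     20.8     0.0308
5           5       26    16.9615
6          30     31.2     0.0462
7          41       26     8.6538
8          38     41.6     0.3115
9+         26       39     4.3333
Sum = 43.814
df = 9. Since 43.814 > 16.919, we reject H₀.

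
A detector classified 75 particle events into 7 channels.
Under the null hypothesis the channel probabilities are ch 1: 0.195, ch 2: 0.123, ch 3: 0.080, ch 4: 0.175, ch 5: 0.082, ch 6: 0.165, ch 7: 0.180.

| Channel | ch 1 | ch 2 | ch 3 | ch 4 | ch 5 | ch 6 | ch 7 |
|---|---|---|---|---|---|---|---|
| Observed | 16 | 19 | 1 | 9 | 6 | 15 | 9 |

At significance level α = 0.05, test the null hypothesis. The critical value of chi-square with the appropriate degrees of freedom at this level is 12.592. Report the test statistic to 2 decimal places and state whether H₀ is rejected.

18.01; reject

Expected counts E_i = n·p_i: 75×0.195 = 14.625, 75×0.123 = 9.225, 75×0.080 = 6, 75×0.175 = 13.125, 75×0.082 = 6.15, 75×0.165 = 12.375, 75×0.180 = 13.5.
cat         O        E   (O−E)²/E
ch 1       16   14.625      0.129
ch 2       19    9.225     10.358
ch 3        1        6      4.167
ch 4        9   13.125      1.296
ch 5        6     6.15      0.004
ch 6       15   12.375      0.557
ch 7        9     13.5      1.500
Sum = 18.01
df = 6. Since 18.01 > 12.592, we reject H₀.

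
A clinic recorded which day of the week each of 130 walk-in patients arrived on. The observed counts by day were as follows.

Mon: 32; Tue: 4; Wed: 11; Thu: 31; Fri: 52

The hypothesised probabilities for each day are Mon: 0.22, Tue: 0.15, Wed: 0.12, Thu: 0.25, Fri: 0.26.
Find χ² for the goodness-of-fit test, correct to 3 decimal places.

23.950

Expected counts E_i = n·p_i: 130×0.22 = 28.6, 130×0.15 = 19.5, 130×0.12 = 15.6, 130×0.25 = 32.5, 130×0.26 = 33.8.
χ² = (32−28.6)²/28.6 + (4−19.5)²/19.5 + (11−15.6)²/15.6 + (31−32.5)²/32.5 + (52−33.8)²/33.8
   = 0.4042 + 12.3205 + 1.3564 + 0.0692 + 9.8000
Sum = 23.950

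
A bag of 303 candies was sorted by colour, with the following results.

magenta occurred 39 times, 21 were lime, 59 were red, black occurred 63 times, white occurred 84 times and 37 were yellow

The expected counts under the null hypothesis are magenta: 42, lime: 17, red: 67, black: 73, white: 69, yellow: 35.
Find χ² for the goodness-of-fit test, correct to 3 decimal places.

magenta: (39 − 42)²/42 = 9/42 = 0.2143
lime: (21 − 17)²/17 = 16/17 = 0.9412
red: (59 − 67)²/67 = 64/67 = 0.9552
black: (63 − 73)²/73 = 100/73 = 1.3699
white: (84 − 69)²/69 = 225/69 = 3.2609
yellow: (37 − 35)²/35 = 4/35 = 0.1143
Sum = 6.856

6.856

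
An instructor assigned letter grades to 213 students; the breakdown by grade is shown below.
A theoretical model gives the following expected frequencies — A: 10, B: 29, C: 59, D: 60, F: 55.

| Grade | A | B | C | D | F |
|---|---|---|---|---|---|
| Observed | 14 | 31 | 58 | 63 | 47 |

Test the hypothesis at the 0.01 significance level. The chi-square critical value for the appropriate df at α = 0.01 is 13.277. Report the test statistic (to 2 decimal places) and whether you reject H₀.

3.07; do not reject

χ² = (14−10)²/10 + (31−29)²/29 + (58−59)²/59 + (63−60)²/60 + (47−55)²/55
   = 1.600 + 0.138 + 0.017 + 0.150 + 1.164
Sum = 3.07
df = 4. Since 3.07 < 13.277, we do not reject H₀.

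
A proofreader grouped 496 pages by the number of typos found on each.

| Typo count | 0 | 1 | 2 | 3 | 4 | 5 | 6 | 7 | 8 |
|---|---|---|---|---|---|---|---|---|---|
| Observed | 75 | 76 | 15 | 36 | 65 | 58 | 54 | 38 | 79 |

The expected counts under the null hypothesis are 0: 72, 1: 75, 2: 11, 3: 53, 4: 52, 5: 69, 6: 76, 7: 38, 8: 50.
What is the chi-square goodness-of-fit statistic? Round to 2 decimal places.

cat         O        E   (O−E)²/E
0          75       72      0.125
1          76       75      0.013
2          15       11      1.455
3          36       53      5.453
4          65       52      3.250
5          58       69      1.754
6          54       76      6.368
7          38       38      0.000
8          79       50     16.820
Sum = 35.24

35.24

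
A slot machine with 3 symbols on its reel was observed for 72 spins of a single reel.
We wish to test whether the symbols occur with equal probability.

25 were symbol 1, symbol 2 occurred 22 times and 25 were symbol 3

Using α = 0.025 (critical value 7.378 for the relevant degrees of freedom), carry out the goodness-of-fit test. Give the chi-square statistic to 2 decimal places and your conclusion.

0.25; do not reject

Expected count for each of the 3 categories: 72/3 = 24.
χ² = (25−24)²/24 + (22−24)²/24 + (25−24)²/24
   = 0.042 + 0.167 + 0.042
Sum = 0.25
df = 2. Since 0.25 < 7.378, we do not reject H₀.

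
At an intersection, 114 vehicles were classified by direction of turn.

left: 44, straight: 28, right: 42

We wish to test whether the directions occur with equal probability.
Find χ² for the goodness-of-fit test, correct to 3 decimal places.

Under H₀ each category has probability 1/3, so each expected count is 114/3 = 38.
left: (44 − 38)²/38 = 36/38 = 0.9474
straight: (28 − 38)²/38 = 100/38 = 2.6316
right: (42 − 38)²/38 = 16/38 = 0.4211
Sum = 4.000

4.000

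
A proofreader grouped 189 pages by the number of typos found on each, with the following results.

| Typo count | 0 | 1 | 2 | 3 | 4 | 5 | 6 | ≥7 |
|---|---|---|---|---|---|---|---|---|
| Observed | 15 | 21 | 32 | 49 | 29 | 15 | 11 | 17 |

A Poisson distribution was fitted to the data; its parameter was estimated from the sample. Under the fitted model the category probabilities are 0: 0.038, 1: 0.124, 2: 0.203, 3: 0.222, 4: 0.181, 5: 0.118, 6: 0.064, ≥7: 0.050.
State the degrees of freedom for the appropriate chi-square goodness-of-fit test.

There are k = 8 categories and 1 parameter estimated from the data, so df = 8 − 1 − 1 = 6.

6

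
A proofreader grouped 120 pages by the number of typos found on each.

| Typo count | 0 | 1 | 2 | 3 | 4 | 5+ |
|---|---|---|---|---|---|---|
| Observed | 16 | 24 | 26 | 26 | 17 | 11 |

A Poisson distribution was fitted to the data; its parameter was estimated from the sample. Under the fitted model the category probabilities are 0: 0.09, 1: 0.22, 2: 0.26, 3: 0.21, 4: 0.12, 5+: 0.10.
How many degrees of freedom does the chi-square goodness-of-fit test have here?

There are k = 6 categories and 1 parameter estimated from the data, so df = 6 − 1 − 1 = 4.

4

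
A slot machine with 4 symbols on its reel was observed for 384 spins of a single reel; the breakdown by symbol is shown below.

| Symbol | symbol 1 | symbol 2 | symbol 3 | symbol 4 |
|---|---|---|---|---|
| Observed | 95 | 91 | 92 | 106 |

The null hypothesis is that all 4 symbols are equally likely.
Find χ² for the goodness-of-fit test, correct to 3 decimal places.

1.479

Under H₀ each category has probability 1/4, so each expected count is 384/4 = 96.
cat           O        E   (O−E)²/E
symbol 1     95       96     0.0104
symbol 2     91       96     0.2604
symbol 3     92       96     0.1667
symbol 4    106       96     1.0417
Sum = 1.479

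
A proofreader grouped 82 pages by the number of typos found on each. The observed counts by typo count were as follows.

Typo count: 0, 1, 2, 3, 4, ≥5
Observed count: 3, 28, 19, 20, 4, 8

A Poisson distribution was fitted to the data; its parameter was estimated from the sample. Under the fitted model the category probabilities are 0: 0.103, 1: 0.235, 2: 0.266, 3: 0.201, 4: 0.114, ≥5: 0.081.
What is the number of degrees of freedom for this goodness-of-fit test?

There are k = 6 categories and 1 parameter estimated from the data, so df = 6 − 1 − 1 = 4.

4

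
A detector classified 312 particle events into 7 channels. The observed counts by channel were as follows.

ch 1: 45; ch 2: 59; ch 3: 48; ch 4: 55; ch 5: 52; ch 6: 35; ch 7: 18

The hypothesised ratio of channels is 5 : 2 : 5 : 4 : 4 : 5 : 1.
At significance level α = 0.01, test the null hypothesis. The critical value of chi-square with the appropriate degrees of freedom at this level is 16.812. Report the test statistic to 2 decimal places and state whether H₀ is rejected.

Ratio total = 26. Expected counts: 312×5/26 = 60, 312×2/26 = 24, 312×5/26 = 60, 312×4/26 = 48, 312×4/26 = 48, 312×5/26 = 60, 312×1/26 = 12.
χ² = (45−60)²/60 + (59−24)²/24 + (48−60)²/60 + (55−48)²/48 + (52−48)²/48 + (35−60)²/60 + (18−12)²/12
   = 3.750 + 51.042 + 2.400 + 1.021 + 0.333 + 10.417 + 3.000
Sum = 71.96
df = 6. Since 71.96 > 16.812, we reject H₀.

71.96; reject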